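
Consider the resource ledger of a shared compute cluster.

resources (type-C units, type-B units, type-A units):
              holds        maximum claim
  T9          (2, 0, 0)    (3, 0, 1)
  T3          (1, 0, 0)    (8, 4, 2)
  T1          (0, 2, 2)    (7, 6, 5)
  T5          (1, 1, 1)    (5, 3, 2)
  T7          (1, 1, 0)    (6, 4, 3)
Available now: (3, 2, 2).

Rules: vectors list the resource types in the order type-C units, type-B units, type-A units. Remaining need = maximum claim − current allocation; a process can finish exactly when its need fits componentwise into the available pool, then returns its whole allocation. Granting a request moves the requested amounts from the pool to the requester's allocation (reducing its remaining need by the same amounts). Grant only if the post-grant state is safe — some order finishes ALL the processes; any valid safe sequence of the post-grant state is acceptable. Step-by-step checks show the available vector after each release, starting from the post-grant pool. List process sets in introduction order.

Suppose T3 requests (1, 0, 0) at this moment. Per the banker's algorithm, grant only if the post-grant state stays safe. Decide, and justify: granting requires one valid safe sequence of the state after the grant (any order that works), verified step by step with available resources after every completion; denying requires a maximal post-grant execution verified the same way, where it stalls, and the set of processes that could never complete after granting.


GRANT — the state after the grant stays safe, e.g. via T9, T5, T7, T3, T1.
Key observation: after the grant the pool drops to (2, 2, 2), which still lets T9 finish first and unwind the rest.
Verifying the post-grant state step by step:
  pool = (2, 2, 2)
  T9 needs (1, 0, 1) <= (2, 2, 2) -> finishes; pool += (2, 0, 0) = (4, 2, 2)
  T5 needs (4, 2, 1) <= (4, 2, 2) -> finishes; pool += (1, 1, 1) = (5, 3, 3)
  T7 needs (5, 3, 3) <= (5, 3, 3) -> finishes; pool += (1, 1, 0) = (6, 4, 3)
  T3 needs (6, 4, 2) <= (6, 4, 3) -> finishes; pool += (2, 0, 0) = (8, 4, 3)
  T1 needs (7, 4, 3) <= (8, 4, 3) -> finishes; pool += (0, 2, 2) = (8, 6, 5)


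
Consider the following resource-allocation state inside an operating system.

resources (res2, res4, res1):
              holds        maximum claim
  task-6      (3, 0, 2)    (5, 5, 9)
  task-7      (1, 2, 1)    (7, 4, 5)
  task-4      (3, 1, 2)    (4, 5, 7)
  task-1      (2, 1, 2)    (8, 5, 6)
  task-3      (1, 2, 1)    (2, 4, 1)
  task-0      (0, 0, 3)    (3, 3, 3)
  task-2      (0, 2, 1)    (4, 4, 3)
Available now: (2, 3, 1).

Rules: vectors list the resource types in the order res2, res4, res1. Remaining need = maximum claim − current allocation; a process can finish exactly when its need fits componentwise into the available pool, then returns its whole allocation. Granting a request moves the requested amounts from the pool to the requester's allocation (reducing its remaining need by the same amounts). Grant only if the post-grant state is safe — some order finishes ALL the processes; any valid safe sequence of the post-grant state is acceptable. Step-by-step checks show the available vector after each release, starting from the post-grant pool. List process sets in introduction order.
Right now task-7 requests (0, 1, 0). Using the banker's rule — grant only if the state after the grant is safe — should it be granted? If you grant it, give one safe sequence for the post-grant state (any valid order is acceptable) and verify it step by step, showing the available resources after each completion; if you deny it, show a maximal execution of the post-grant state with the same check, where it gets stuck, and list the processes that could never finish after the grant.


GRANT — the state after the grant stays safe, e.g. via task-3, task-0, task-4, task-2, task-6, task-1, task-7.
Key observation: even at the reduced pool (2, 2, 1), task-3 fits immediately, so safety survives the grant.
Step-by-step check of the post-grant state:
  pool = (2, 2, 1)
  run task-3 (needs (1, 2, 0), free (2, 2, 1)); after release of (1, 2, 1) the pool is (3, 4, 2)
  run task-0 (needs (3, 3, 0), free (3, 4, 2)); after release of (0, 0, 3) the pool is (3, 4, 5)
  run task-4 (needs (1, 4, 5), free (3, 4, 5)); after release of (3, 1, 2) the pool is (6, 5, 7)
  run task-2 (needs (4, 2, 2), free (6, 5, 7)); after release of (0, 2, 1) the pool is (6, 7, 8)
  run task-6 (needs (2, 5, 7), free (6, 7, 8)); after release of (3, 0, 2) the pool is (9, 7, 10)
  run task-1 (needs (6, 4, 4), free (9, 7, 10)); after release of (2, 1, 2) the pool is (11, 8, 12)
  run task-7 (needs (6, 1, 4), free (11, 8, 12)); after release of (1, 3, 1) the pool is (12, 11, 13)


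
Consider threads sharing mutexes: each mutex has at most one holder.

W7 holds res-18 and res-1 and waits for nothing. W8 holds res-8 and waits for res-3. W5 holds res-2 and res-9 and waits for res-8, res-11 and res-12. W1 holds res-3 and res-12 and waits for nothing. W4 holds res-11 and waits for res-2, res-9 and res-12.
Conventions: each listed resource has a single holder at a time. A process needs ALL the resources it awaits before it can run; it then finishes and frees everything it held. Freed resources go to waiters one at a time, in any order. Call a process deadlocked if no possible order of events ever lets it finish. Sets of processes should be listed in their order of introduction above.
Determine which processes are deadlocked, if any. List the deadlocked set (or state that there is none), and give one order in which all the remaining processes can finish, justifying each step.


The deadlocked set is W5 and W4.
Key observation: W5 -> W4 -> W5 is a circular wait — nothing in it can go first; no other process is dragged down with it.
The rest can finish in the order W1, W7, W8.
Verifying each step:
  W1 waits on nothing -> runs at once and releases res-3 and res-12
  W7 waits on nothing -> runs at once and releases res-18 and res-1
  run W8 (all its waits — res-3 — are resolved); releases res-8


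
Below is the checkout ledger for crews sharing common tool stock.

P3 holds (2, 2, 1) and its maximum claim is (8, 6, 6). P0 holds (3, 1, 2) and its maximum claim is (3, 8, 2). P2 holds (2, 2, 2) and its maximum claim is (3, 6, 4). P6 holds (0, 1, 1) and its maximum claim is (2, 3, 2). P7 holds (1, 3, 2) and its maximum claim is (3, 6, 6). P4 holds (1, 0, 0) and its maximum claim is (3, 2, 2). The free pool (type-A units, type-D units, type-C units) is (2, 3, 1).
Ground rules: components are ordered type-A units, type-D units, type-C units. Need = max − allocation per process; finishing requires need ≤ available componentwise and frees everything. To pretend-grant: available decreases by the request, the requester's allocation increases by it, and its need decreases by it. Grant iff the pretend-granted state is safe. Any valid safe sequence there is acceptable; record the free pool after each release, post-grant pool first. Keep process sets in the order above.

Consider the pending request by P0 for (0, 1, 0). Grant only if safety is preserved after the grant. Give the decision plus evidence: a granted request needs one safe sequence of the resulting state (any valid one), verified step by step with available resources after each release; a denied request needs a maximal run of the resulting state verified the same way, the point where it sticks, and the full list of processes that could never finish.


DENY: after the grant no complete ordering would exist.
Key observation: after P6, P4 the pool peaks at (3, 3, 2), and each blocked process is short somewhere: P3 on type-A units, type-D units, type-C units; P0 on type-D units; P2 on type-D units; P7 on type-C units.
After a pretend grant, a maximal execution: P6, P4 — then nothing else fits. Check, step by step:
  pool = (2, 2, 1)
  P6 needs (2, 2, 1) <= (2, 2, 1) -> finishes; pool += (0, 1, 1) = (2, 3, 2)
  P4 needs (2, 2, 2) <= (2, 3, 2) -> finishes; pool += (1, 0, 0) = (3, 3, 2)
  blocked: P3 wants (6, 4, 5), pool (3, 3, 2) — not enough type-A units, type-D units and type-C units
  blocked: P0 wants (0, 6, 0), pool (3, 3, 2) — not enough type-D units
  blocked: P2 wants (1, 4, 2), pool (3, 3, 2) — not enough type-D units
  blocked: P7 wants (2, 3, 4), pool (3, 3, 2) — not enough type-C units
Had the request been granted, P3, P0, P2 and P7 could never finish.


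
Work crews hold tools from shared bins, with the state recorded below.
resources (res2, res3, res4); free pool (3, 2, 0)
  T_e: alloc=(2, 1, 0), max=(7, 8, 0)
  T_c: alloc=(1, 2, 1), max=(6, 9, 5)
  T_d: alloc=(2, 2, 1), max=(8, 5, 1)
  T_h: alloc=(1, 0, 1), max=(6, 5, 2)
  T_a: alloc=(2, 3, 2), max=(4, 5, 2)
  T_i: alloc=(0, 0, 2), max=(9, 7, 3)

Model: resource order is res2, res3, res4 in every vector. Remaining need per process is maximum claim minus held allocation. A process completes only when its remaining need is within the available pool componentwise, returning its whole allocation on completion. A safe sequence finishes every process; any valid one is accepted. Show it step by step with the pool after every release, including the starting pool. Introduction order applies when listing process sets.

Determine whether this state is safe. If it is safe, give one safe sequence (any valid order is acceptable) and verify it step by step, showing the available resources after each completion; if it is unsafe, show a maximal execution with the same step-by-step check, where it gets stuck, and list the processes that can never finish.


SAFE, for example via the order T_a, T_h, T_d, T_c, T_i, T_e.
Key observation: at T_a the run first touches a limit — (2, 2, 0) against (3, 2, 0), exact on a resource it actually requests.
Walking it through:
  pool = (3, 2, 0)
  T_a needs (2, 2, 0) <= (3, 2, 0) -> finishes; pool += (2, 3, 2) = (5, 5, 2)
  T_h needs (5, 5, 1) <= (5, 5, 2) -> finishes; pool += (1, 0, 1) = (6, 5, 3)
  T_d needs (6, 3, 0) <= (6, 5, 3) -> finishes; pool += (2, 2, 1) = (8, 7, 4)
  T_c needs (5, 7, 4) <= (8, 7, 4) -> finishes; pool += (1, 2, 1) = (9, 9, 5)
  T_i needs (9, 7, 1) <= (9, 9, 5) -> finishes; pool += (0, 0, 2) = (9, 9, 7)
  T_e needs (5, 7, 0) <= (9, 9, 7) -> finishes; pool += (2, 1, 0) = (11, 10, 7)


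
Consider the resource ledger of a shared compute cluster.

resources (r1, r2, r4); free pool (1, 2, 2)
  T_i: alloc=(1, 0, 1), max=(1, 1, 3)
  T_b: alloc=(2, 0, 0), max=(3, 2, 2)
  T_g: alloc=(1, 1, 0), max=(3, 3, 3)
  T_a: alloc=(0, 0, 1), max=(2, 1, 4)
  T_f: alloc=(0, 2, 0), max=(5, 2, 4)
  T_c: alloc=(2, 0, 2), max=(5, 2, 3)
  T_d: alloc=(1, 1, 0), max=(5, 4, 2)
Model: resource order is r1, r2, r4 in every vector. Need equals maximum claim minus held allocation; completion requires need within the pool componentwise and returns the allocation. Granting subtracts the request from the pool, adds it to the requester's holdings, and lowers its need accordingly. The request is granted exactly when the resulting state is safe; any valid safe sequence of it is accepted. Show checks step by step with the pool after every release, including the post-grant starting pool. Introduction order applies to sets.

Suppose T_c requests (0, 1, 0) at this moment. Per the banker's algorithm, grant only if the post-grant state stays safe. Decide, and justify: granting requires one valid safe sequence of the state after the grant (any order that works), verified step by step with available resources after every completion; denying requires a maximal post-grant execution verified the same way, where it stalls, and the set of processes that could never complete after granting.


DENY. Granting would leave the state unsafe.
Key observation: after T_i, T_a the pool peaks at (2, 1, 4), and each blocked process is short somewhere: T_b on r2; T_g on r2; T_f on r1; T_c on r1; T_d on r1, r2.
Pretend the grant happened; the run T_i, T_a goes as far as possible. Walking it through:
  pool = (1, 1, 2)
  T_i needs (0, 1, 2) <= (1, 1, 2) -> finishes; pool += (1, 0, 1) = (2, 1, 3)
  T_a needs (2, 1, 3) <= (2, 1, 3) -> finishes; pool += (0, 0, 1) = (2, 1, 4)
  T_b cannot run: need (1, 2, 2) vs free (2, 1, 4) (insufficient r2)
  T_g cannot run: need (2, 2, 3) vs free (2, 1, 4) (insufficient r2)
  T_f cannot run: need (5, 0, 4) vs free (2, 1, 4) (insufficient r1)
  T_c cannot run: need (3, 1, 1) vs free (2, 1, 4) (insufficient r1)
  T_d cannot run: need (4, 3, 2) vs free (2, 1, 4) (insufficient r1 and r2)
Post-grant, the permanently blocked set is T_b, T_g, T_f, T_c and T_d.


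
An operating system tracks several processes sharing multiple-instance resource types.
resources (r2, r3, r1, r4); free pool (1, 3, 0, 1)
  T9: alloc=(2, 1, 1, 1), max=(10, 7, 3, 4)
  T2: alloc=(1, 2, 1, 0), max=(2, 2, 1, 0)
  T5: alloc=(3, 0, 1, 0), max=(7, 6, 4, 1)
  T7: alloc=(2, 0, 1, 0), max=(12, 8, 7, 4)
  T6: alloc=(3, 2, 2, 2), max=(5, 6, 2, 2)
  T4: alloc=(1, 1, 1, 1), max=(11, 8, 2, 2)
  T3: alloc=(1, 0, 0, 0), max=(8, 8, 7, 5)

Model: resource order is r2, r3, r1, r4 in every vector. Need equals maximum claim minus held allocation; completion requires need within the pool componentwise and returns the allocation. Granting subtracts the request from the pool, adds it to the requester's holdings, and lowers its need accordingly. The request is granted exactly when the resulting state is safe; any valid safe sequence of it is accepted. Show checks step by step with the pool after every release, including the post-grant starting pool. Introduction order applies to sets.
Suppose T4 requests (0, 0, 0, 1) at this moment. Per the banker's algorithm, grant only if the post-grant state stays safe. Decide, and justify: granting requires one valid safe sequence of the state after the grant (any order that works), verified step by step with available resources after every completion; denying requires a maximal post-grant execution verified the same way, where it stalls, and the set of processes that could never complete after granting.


DENY — the pretend-granted state is unsafe.
Key observation: after T2, T6, T5 the pool peaks at (8, 7, 4, 2), and each blocked process is short somewhere: T9 on r4; T7 on r2, r3, r1, r4; T4 on r2; T3 on r3, r1, r4.
After a pretend grant, a maximal execution: T2, T6, T5 — then nothing else fits. Check, step by step:
  pool = (1, 3, 0, 0)
  T2 needs (1, 0, 0, 0) <= (1, 3, 0, 0) -> finishes; pool += (1, 2, 1, 0) = (2, 5, 1, 0)
  T6 needs (2, 4, 0, 0) <= (2, 5, 1, 0) -> finishes; pool += (3, 2, 2, 2) = (5, 7, 3, 2)
  T5 needs (4, 6, 3, 1) <= (5, 7, 3, 2) -> finishes; pool += (3, 0, 1, 0) = (8, 7, 4, 2)
  T9 still needs (8, 6, 2, 3) but only (8, 7, 4, 2) is free — short on r4
  T7 still needs (10, 8, 6, 4) but only (8, 7, 4, 2) is free — short on r2, r3, r1 and r4
  T4 still needs (10, 7, 1, 0) but only (8, 7, 4, 2) is free — short on r2
  T3 still needs (7, 8, 7, 5) but only (8, 7, 4, 2) is free — short on r3, r1 and r4
Processes that could never finish after the grant: T9, T7, T4 and T3.


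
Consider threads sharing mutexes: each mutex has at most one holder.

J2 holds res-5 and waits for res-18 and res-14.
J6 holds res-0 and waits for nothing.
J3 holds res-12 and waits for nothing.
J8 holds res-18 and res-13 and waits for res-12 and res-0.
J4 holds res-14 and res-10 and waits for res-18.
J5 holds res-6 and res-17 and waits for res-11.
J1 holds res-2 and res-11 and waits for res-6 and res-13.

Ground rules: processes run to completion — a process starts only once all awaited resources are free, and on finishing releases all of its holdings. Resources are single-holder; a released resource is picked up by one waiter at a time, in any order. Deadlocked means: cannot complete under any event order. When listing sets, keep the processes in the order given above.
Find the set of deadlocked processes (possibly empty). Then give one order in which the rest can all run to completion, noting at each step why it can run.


The deadlocked set is J5 and J1.
Key observation: J5 -> J1 -> J5 is a circular wait — nothing in it can go first; no other process is dragged down with it.
One completion order for the rest: J6, J3, J8, J4, J2.
Walking it through:
  J6: no waits; runs immediately, freeing res-0
  J3: no waits; runs immediately, freeing res-12
  run J8 (all its waits — res-12 and res-0 — are resolved); releases res-18 and res-13
  run J4 (all its waits — res-18 — are resolved); releases res-14 and res-10
  run J2 (all its waits — res-18 and res-14 — are resolved); releases res-5


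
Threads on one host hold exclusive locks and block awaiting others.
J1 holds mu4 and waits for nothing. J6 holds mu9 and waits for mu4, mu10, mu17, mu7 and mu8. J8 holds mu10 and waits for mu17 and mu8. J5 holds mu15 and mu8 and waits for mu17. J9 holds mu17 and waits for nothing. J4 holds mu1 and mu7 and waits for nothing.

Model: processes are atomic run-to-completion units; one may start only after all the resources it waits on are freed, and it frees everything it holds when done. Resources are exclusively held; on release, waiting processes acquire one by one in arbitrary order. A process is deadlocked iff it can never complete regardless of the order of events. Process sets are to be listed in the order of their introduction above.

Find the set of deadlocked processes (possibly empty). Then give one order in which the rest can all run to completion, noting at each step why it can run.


The deadlocked set is empty.
Key observation: although several processes wait, no cycle exists — each chain bottoms out at a free runner.
The rest can finish in the order J9, J1, J5, J4, J8, J6.
Verifying each step:
  run J9 (it waits on nothing); releases mu17
  run J1 (it waits on nothing); releases mu4
  J5 waits on mu17 — all released -> runs and releases mu15 and mu8
  run J4 (it waits on nothing); releases mu1 and mu7
  J8 waits on mu17 and mu8 — all released -> runs and releases mu10
  J6 waits on mu4, mu10, mu17, mu7 and mu8 — all released -> runs and releases mu9


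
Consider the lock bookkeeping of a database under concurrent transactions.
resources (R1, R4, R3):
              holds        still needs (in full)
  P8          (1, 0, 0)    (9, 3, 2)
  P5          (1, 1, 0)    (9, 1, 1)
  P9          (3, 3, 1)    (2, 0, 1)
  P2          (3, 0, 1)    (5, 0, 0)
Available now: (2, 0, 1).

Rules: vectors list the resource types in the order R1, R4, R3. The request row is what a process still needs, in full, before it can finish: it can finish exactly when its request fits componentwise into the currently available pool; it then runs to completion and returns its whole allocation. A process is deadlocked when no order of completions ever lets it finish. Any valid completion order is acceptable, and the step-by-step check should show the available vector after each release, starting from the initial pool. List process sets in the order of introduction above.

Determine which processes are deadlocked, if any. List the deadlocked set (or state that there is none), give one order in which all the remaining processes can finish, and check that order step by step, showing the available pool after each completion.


The deadlocked set is P8 and P5.
Key observation: after P9, P2 complete, (8, 3, 3) is the best the pool ever gets, yet each leftover process wants more R1.
A valid finishing order for the others: P9, P2. Check, step by step:
  pool = (2, 0, 1)
  run P9 (needs (2, 0, 1), free (2, 0, 1)); after release of (3, 3, 1) the pool is (5, 3, 2)
  run P2 (needs (5, 0, 0), free (5, 3, 2)); after release of (3, 0, 1) the pool is (8, 3, 3)
None of the blocked processes ever fits:
  blocked: P8 wants (9, 3, 2), pool (8, 3, 3) — not enough R1
  blocked: P5 wants (9, 1, 1), pool (8, 3, 3) — not enough R1


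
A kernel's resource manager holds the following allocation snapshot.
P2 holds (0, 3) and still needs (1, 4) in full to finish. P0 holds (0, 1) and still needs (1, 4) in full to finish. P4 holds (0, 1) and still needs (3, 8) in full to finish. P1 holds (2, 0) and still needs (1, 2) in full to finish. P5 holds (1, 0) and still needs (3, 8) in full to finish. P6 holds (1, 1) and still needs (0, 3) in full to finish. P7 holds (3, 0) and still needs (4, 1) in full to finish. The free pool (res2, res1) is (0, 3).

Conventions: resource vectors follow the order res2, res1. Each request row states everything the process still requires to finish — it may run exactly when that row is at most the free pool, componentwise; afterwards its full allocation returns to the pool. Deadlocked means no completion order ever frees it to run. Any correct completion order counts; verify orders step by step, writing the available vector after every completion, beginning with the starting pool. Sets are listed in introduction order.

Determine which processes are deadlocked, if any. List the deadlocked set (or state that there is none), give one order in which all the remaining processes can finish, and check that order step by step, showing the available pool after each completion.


No process is deadlocked.
Key observation: the pool covers P6 at once, and every later process fits after earlier releases.
The rest can finish in the order P6, P0, P2, P1, P4, P5, P7. Check, step by step:
  pool = (0, 3)
  run P6 (needs (0, 3), free (0, 3)); after release of (1, 1) the pool is (1, 4)
  run P0 (needs (1, 4), free (1, 4)); after release of (0, 1) the pool is (1, 5)
  run P2 (needs (1, 4), free (1, 5)); after release of (0, 3) the pool is (1, 8)
  run P1 (needs (1, 2), free (1, 8)); after release of (2, 0) the pool is (3, 8)
  run P4 (needs (3, 8), free (3, 8)); after release of (0, 1) the pool is (3, 9)
  run P5 (needs (3, 8), free (3, 9)); after release of (1, 0) the pool is (4, 9)
  run P7 (needs (4, 1), free (4, 9)); after release of (3, 0) the pool is (7, 9)


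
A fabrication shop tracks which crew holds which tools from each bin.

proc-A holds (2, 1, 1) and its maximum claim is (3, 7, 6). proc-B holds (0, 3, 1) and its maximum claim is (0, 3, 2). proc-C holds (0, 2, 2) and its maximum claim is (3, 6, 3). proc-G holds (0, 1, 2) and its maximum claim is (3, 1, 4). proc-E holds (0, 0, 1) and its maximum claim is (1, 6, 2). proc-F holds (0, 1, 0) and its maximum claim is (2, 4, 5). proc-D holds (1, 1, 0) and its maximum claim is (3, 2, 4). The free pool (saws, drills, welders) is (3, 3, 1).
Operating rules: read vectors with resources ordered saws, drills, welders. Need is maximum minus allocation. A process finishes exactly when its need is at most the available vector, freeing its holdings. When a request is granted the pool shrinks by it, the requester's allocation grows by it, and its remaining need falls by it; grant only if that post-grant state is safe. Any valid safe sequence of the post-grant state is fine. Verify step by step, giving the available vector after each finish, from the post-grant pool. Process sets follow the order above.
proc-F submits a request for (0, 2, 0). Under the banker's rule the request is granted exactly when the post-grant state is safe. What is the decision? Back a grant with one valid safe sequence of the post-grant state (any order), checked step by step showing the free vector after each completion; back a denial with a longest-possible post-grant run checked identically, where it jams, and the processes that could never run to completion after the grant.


GRANT — the state after the grant stays safe, e.g. via proc-B, proc-C, proc-E, proc-A, proc-F, proc-G, proc-D.
Key observation: post-grant, (3, 1, 1) remains, and an order beginning with proc-B completes everyone.
Check on the post-grant state, step by step:
  pool = (3, 1, 1)
  proc-B needs (0, 0, 1) <= (3, 1, 1) -> finishes; pool += (0, 3, 1) = (3, 4, 2)
  proc-C needs (3, 4, 1) <= (3, 4, 2) -> finishes; pool += (0, 2, 2) = (3, 6, 4)
  proc-E needs (1, 6, 1) <= (3, 6, 4) -> finishes; pool += (0, 0, 1) = (3, 6, 5)
  proc-A needs (1, 6, 5) <= (3, 6, 5) -> finishes; pool += (2, 1, 1) = (5, 7, 6)
  proc-F needs (2, 1, 5) <= (5, 7, 6) -> finishes; pool += (0, 3, 0) = (5, 10, 6)
  proc-G needs (3, 0, 2) <= (5, 10, 6) -> finishes; pool += (0, 1, 2) = (5, 11, 8)
  proc-D needs (2, 1, 4) <= (5, 11, 8) -> finishes; pool += (1, 1, 0) = (6, 12, 8)


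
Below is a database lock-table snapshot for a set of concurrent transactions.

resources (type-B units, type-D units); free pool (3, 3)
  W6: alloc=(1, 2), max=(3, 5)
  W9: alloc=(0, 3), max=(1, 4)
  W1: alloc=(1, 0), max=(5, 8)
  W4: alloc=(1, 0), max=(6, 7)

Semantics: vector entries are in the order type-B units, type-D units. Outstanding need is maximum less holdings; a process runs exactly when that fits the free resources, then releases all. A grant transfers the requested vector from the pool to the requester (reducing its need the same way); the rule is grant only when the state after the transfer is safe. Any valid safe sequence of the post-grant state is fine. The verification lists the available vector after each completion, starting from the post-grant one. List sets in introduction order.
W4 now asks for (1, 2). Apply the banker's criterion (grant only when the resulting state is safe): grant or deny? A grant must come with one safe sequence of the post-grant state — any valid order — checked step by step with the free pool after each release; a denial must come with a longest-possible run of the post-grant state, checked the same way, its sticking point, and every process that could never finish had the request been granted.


DENY. Granting would leave the state unsafe.
Key observation: type-B units is the bottleneck — with W9, W6 done the pool holds (3, 6), short of every remaining need.
After a pretend grant, a maximal execution: W9, W6 — then nothing else fits. Walking it through:
  pool = (2, 1)
  run W9 (needs (1, 1), free (2, 1)); after release of (0, 3) the pool is (2, 4)
  run W6 (needs (2, 3), free (2, 4)); after release of (1, 2) the pool is (3, 6)
  blocked: W1 wants (4, 8), pool (3, 6) — not enough type-B units and type-D units
  blocked: W4 wants (4, 5), pool (3, 6) — not enough type-B units
Had the request been granted, W1 and W4 could never finish.


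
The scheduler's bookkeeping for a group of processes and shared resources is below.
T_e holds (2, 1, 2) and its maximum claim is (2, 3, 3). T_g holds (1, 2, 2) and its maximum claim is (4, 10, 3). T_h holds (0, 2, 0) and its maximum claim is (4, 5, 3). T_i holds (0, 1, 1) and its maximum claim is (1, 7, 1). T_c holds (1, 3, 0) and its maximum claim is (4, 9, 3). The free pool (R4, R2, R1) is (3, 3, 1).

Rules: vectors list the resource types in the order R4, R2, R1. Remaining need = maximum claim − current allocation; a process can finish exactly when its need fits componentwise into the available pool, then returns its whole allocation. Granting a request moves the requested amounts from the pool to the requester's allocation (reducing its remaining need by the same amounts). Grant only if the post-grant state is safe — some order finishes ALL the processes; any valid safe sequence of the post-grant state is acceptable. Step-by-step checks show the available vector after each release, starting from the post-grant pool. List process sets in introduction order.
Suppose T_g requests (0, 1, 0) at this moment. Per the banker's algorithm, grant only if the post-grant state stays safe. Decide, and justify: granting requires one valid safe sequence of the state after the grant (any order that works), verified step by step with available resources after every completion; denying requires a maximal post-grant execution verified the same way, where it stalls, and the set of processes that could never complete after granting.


DENY: after the grant no complete ordering would exist.
Key observation: after T_e, T_h complete, (5, 5, 3) is the best the pool ever gets, yet each leftover process wants more R2.
On the post-grant state, T_e, T_h is a maximal run — nothing extends it. Step-by-step check:
  pool = (3, 2, 1)
  T_e: need (0, 2, 1) fits (3, 2, 1); releases (2, 1, 2), pool now (5, 3, 3)
  T_h: need (4, 3, 3) fits (5, 3, 3); releases (0, 2, 0), pool now (5, 5, 3)
  T_g cannot run: need (3, 7, 1) vs free (5, 5, 3) (insufficient R2)
  T_i cannot run: need (1, 6, 0) vs free (5, 5, 3) (insufficient R2)
  T_c cannot run: need (3, 6, 3) vs free (5, 5, 3) (insufficient R2)
Processes that could never finish after the grant: T_g, T_i and T_c.


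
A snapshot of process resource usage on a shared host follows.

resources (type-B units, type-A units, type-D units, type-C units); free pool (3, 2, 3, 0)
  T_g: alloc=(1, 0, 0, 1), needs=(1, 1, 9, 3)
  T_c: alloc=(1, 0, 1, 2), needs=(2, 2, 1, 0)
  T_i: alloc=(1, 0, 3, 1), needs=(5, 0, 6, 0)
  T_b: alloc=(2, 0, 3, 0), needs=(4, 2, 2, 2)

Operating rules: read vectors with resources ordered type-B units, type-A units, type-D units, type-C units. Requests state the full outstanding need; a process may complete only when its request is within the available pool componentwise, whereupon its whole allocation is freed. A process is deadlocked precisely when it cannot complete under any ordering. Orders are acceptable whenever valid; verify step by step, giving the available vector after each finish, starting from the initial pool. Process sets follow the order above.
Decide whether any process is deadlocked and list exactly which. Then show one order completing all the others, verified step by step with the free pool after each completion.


Nothing here is deadlocked.
Key observation: no deadlock: T_c fits now, and the freed resources carry the rest through.
One completion order for the rest: T_c, T_b, T_i, T_g. Verifying each step:
  pool = (3, 2, 3, 0)
  T_c: need (2, 2, 1, 0) fits (3, 2, 3, 0); releases (1, 0, 1, 2), pool now (4, 2, 4, 2)
  T_b: need (4, 2, 2, 2) fits (4, 2, 4, 2); releases (2, 0, 3, 0), pool now (6, 2, 7, 2)
  T_i: need (5, 0, 6, 0) fits (6, 2, 7, 2); releases (1, 0, 3, 1), pool now (7, 2, 10, 3)
  T_g: need (1, 1, 9, 3) fits (7, 2, 10, 3); releases (1, 0, 0, 1), pool now (8, 2, 10, 4)


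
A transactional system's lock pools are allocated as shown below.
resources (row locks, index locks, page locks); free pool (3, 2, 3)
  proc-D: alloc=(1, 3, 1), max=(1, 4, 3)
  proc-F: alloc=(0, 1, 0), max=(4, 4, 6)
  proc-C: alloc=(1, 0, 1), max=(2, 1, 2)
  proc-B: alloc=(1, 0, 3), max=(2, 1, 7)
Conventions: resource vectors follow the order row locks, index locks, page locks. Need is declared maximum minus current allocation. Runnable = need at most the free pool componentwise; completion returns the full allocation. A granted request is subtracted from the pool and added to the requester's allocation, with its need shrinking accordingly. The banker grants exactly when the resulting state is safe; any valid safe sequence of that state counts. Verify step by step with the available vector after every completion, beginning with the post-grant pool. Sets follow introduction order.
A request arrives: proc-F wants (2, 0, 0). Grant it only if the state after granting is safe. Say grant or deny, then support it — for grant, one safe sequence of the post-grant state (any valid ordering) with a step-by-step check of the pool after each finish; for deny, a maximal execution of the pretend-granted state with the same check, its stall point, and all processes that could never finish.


GRANT: granting preserves safety; a valid post-grant sequence is proc-D, proc-B, proc-F, proc-C.
Key observation: the grant leaves (1, 2, 3) free — enough for proc-D, whose release restarts the cascade.
Step-by-step check of the post-grant state:
  pool = (1, 2, 3)
  run proc-D (needs (0, 1, 2), free (1, 2, 3)); after release of (1, 3, 1) the pool is (2, 5, 4)
  run proc-B (needs (1, 1, 4), free (2, 5, 4)); after release of (1, 0, 3) the pool is (3, 5, 7)
  run proc-F (needs (2, 3, 6), free (3, 5, 7)); after release of (2, 1, 0) the pool is (5, 6, 7)
  run proc-C (needs (1, 1, 1), free (5, 6, 7)); after release of (1, 0, 1) the pool is (6, 6, 8)


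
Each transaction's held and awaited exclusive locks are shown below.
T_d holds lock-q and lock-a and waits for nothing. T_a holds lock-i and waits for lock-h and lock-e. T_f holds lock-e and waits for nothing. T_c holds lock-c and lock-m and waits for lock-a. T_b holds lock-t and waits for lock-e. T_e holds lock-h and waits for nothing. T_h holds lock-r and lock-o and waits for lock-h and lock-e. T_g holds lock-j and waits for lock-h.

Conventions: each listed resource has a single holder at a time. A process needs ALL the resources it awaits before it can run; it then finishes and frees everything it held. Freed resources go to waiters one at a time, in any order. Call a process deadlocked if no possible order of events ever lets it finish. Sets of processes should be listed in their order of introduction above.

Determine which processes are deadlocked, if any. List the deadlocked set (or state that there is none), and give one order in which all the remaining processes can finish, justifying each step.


The deadlocked set is empty.
Key observation: the wait relation is loop-free; peeling off processes with no waits unwinds the whole state.
A valid finishing order for the others: T_e, T_f, T_d, T_a, T_h, T_g, T_b, T_c.
Step-by-step check:
  run T_e (it waits on nothing); releases lock-h
  run T_f (it waits on nothing); releases lock-e
  run T_d (it waits on nothing); releases lock-q and lock-a
  T_a: everything it awaited (lock-h and lock-e) is free; runs, freeing lock-i
  T_h: everything it awaited (lock-h and lock-e) is free; runs, freeing lock-r and lock-o
  T_g: everything it awaited (lock-h) is free; runs, freeing lock-j
  T_b: everything it awaited (lock-e) is free; runs, freeing lock-t
  T_c: everything it awaited (lock-a) is free; runs, freeing lock-c and lock-m


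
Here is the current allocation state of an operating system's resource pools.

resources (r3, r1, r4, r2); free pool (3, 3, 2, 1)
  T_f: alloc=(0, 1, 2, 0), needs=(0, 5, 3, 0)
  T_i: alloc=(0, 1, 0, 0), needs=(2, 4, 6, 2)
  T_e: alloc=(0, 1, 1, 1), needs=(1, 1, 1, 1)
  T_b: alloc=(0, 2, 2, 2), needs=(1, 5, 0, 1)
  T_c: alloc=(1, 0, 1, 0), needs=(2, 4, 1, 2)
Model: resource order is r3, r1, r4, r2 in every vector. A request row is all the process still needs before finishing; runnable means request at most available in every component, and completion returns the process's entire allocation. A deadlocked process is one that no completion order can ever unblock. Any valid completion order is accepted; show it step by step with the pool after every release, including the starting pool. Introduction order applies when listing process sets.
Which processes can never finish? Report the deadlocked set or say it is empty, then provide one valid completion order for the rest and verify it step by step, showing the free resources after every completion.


The deadlocked set is T_f, T_i and T_b.
Key observation: after T_e, T_c the pool peaks at (4, 4, 4, 2), and each blocked process is short somewhere: T_f on r1; T_i on r4; T_b on r1.
One completion order for the rest: T_e, T_c. Check, step by step:
  pool = (3, 3, 2, 1)
  T_e needs (1, 1, 1, 1) <= (3, 3, 2, 1) -> finishes; pool += (0, 1, 1, 1) = (3, 4, 3, 2)
  T_c needs (2, 4, 1, 2) <= (3, 4, 3, 2) -> finishes; pool += (1, 0, 1, 0) = (4, 4, 4, 2)
The blocked processes can never fit:
  T_f cannot run: need (0, 5, 3, 0) vs free (4, 4, 4, 2) (insufficient r1)
  T_i cannot run: need (2, 4, 6, 2) vs free (4, 4, 4, 2) (insufficient r4)
  T_b cannot run: need (1, 5, 0, 1) vs free (4, 4, 4, 2) (insufficient r1)


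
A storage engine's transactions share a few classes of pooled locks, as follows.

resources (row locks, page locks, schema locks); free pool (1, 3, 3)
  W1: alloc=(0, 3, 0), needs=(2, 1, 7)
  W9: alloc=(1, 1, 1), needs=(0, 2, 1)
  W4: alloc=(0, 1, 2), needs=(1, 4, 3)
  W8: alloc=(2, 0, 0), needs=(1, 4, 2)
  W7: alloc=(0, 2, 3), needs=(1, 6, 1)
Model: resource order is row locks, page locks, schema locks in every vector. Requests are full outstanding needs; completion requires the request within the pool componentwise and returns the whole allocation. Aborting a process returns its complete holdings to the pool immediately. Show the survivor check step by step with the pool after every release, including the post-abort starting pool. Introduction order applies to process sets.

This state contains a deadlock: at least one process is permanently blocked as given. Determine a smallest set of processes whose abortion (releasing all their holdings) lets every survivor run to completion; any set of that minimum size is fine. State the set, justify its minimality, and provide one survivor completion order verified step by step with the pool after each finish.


Minimum abort set: W1.
Key observation: W7 could never have finished before the abort; with (0, 3, 0) returned by W1, it fits at step 1.
Why nothing smaller works: aborting no one leaves the state deadlocked as given.
Survivors finish in the order: W7, W8, W4, W9. Check, step by step (pool after the aborts first):
  pool = (1, 6, 3)
  W7 needs (1, 6, 1) <= (1, 6, 3) -> finishes; pool += (0, 2, 3) = (1, 8, 6)
  W8 needs (1, 4, 2) <= (1, 8, 6) -> finishes; pool += (2, 0, 0) = (3, 8, 6)
  W4 needs (1, 4, 3) <= (3, 8, 6) -> finishes; pool += (0, 1, 2) = (3, 9, 8)
  W9 needs (0, 2, 1) <= (3, 9, 8) -> finishes; pool += (1, 1, 1) = (4, 10, 9)


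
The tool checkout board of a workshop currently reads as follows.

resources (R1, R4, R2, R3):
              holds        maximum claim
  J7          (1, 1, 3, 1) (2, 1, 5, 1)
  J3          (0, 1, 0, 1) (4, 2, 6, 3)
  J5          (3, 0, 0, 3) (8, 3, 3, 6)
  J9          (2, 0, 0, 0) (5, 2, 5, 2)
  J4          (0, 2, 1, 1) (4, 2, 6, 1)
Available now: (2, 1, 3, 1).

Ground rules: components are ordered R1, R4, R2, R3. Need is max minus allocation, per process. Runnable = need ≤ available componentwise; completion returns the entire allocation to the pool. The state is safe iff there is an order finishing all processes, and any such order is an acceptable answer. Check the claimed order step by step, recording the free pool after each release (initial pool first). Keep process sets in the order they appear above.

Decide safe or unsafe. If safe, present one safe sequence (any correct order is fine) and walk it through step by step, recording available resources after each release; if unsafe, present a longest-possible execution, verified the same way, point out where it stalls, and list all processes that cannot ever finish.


SAFE. One safe sequence: J7, J9, J3, J4, J5.
Key observation: the first exact fit in this order is J9 — it needs (3, 2, 5, 2) with (3, 2, 6, 2) free, meeting a requested resource to the last unit.
Walking it through:
  pool = (2, 1, 3, 1)
  run J7 (needs (1, 0, 2, 0), free (2, 1, 3, 1)); after release of (1, 1, 3, 1) the pool is (3, 2, 6, 2)
  run J9 (needs (3, 2, 5, 2), free (3, 2, 6, 2)); after release of (2, 0, 0, 0) the pool is (5, 2, 6, 2)
  run J3 (needs (4, 1, 6, 2), free (5, 2, 6, 2)); after release of (0, 1, 0, 1) the pool is (5, 3, 6, 3)
  run J4 (needs (4, 0, 5, 0), free (5, 3, 6, 3)); after release of (0, 2, 1, 1) the pool is (5, 5, 7, 4)
  run J5 (needs (5, 3, 3, 3), free (5, 5, 7, 4)); after release of (3, 0, 0, 3) the pool is (8, 5, 7, 7)


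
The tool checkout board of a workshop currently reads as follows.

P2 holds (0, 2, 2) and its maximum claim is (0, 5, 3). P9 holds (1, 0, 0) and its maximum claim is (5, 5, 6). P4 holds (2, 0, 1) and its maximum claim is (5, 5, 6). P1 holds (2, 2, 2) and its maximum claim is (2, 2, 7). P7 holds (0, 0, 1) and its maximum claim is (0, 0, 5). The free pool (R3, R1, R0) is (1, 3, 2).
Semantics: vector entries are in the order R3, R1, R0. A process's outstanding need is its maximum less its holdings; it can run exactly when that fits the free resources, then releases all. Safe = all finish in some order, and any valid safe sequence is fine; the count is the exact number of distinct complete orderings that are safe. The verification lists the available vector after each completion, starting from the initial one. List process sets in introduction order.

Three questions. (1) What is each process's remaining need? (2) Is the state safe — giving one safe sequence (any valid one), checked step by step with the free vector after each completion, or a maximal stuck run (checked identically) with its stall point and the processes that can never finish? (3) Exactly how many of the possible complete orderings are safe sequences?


(1) Outstanding need per process (order R3, R1, R0):
  P2: (0, 3, 1)
  P9: (4, 5, 6)
  P4: (3, 5, 5)
  P1: (0, 0, 5)
  P7: (0, 0, 4)
(2) SAFE. One safe sequence: P2, P7, P1, P4, P9.
Key observation: P2 is the earliest step where a requested resource binds exactly: need (0, 3, 1), pool (1, 3, 2) at its turn.
Walking it through:
  pool = (1, 3, 2)
  P2: need (0, 3, 1) fits (1, 3, 2); releases (0, 2, 2), pool now (1, 5, 4)
  P7: need (0, 0, 4) fits (1, 5, 4); releases (0, 0, 1), pool now (1, 5, 5)
  P1: need (0, 0, 5) fits (1, 5, 5); releases (2, 2, 2), pool now (3, 7, 7)
  P4: need (3, 5, 5) fits (3, 7, 7); releases (2, 0, 1), pool now (5, 7, 8)
  P9: need (4, 5, 6) fits (5, 7, 8); releases (1, 0, 0), pool now (6, 7, 8)
(3) Precisely 1 of the possible complete orderings is a safe sequence.
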